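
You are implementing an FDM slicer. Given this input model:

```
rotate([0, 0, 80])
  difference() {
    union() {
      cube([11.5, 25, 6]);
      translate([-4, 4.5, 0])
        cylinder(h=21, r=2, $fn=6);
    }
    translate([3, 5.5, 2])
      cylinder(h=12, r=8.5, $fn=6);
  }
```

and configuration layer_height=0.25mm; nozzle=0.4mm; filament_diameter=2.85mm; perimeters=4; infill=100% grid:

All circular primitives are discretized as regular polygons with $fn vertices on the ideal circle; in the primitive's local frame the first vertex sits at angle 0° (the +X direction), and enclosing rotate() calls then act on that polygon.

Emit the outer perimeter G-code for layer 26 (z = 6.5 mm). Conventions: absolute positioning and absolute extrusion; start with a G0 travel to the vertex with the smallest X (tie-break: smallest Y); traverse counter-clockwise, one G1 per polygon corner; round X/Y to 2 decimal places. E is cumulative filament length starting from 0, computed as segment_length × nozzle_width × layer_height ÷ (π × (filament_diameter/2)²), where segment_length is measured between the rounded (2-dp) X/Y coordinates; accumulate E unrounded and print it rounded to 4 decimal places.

At z = 6.5 mm: the cube is absent (z outside [0, 6]); the r=2 cylinder at (-4, 4.5) contributes a regular 6-gon of circumradius 2; Merging all regions: only the r=2 cylinder at (-4, 4.5) is present, so the union is just that shape — 1 connected region; the cylinder at (3, 5.5): section is a regular 6-gon, circumradius r=8.5; Taking the first minus the rest: starting from that combined region, the r=8.5 cylinder at (3, 5.5) partially overlaps it — only the 8.02 mm² overlap (of its 187.71 mm²) is removed, clipping the outline — 1 connected region; (whole slice rotated 80° about Z — lengths, areas and connectivity unchanged). The outline is a single polygon with 4 vertices. Extrusion per mm of travel: 0.4 × 0.25 / (π × 1.425²) = 0.015675. Accumulating E over each segment gives final E = 0.1135.

G0 X-6.30 Y-4.43 Z6.50
G1 X-5.47 Y-5.13 E0.0170
G1 X-3.59 Y-4.44 E0.0484
G1 X-3.41 Y-3.38 E0.0653
G1 X-6.30 Y-4.43 E0.1135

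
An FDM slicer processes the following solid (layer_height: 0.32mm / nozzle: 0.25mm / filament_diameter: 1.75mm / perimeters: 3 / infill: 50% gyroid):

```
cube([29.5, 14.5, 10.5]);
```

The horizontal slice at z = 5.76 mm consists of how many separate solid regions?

1

At z = 5.76 mm: the cube is present — its section is the full 29.5×14.5 rectangle. The result has 1 disconnected region.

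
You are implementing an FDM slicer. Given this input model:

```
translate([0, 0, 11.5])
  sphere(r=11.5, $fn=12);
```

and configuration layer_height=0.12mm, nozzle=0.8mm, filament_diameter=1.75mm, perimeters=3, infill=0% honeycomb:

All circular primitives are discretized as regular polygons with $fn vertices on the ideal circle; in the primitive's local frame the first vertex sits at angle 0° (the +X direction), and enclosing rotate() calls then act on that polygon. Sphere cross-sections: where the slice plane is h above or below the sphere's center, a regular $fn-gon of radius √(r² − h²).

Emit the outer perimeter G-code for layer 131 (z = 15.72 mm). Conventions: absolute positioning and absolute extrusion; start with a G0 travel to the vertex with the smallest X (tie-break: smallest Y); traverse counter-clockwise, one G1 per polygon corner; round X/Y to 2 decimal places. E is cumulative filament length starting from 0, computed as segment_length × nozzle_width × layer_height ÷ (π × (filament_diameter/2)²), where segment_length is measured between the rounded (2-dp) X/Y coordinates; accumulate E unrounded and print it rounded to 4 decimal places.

G0 X-10.70 Y0.00 Z15.72
G1 X-9.26 Y-5.35 E0.2211
G1 X-5.35 Y-9.26 E0.4418
G1 X0.00 Y-10.70 E0.6630
G1 X5.35 Y-9.26 E0.8841
G1 X9.26 Y-5.35 E1.1048
G1 X10.70 Y0.00 E1.3259
G1 X9.26 Y5.35 E1.5470
G1 X5.35 Y9.26 E1.7677
G1 X0.00 Y10.70 E1.9889
G1 X-5.35 Y9.26 E2.2100
G1 X-9.26 Y5.35 E2.4307
G1 X-10.70 Y0.00 E2.6518

At z = 15.72 mm: the r=11.5 sphere contributes a regular 12-gon of circumradius √(11.5²−4.22²) = 10.698. The outline is a single polygon with 12 vertices. Extrusion per mm of travel: 0.8 × 0.12 / (π × 0.875²) = 0.039912. Accumulating E over each segment gives final E = 2.6518.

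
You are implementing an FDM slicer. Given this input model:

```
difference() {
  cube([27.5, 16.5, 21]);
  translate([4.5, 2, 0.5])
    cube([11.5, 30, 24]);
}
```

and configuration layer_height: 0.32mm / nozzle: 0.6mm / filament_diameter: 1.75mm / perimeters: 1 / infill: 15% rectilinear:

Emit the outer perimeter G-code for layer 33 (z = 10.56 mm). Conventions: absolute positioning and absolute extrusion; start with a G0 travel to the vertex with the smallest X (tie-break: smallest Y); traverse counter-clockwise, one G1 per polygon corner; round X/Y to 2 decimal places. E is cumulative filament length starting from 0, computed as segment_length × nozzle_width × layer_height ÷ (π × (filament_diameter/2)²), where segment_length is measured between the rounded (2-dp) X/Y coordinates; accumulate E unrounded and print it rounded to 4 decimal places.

G0 X0.00 Y0.00 Z10.56
G1 X27.50 Y0.00 E2.1952
G1 X27.50 Y16.50 E3.5123
G1 X16.00 Y16.50 E4.4302
G1 X16.00 Y2.00 E5.5877
G1 X4.50 Y2.00 E6.5057
G1 X4.50 Y16.50 E7.6631
G1 X0.00 Y16.50 E8.0223
G1 X0.00 Y0.00 E9.3394

At z = 10.56 mm: the cube (footprint 27.5×16.5) is included at this height; the cube at (4.5, 2) (footprint 11.5×30) is included at this height; After the difference (first − rest): starting from the 27.5×16.5 cube, the 11.5×30 cube at (4.5, 2) partially overlaps it — only the 166.75 mm² overlap (of its 345.00 mm²) is removed, clipping the outline — 1 connected region. The outline is a single polygon with 8 vertices. Extrusion per mm of travel: 0.6 × 0.32 / (π × 0.875²) = 0.079824. Accumulating E over each segment gives final E = 9.3394.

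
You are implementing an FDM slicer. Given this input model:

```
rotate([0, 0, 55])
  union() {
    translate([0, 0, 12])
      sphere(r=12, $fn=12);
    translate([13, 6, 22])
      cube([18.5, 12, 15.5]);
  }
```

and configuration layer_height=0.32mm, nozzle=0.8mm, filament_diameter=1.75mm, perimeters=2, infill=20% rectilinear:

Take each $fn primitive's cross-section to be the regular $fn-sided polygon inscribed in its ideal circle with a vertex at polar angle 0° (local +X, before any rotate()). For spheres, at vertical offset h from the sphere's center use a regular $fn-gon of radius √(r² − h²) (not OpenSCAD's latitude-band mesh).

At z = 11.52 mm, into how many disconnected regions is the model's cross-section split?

1

At z = 11.52 mm: the r=12 sphere contributes a regular 12-gon of circumradius √(12²−0.48²) = 11.990; the cube at (13, 6) is not intersected at this z (z outside [22, 37.5]); Taking the union: only the r=12 sphere is present, so the union is just that shape — 1 connected region; (whole slice rotated 55° about Z — lengths, areas and connectivity unchanged). The result has 1 disconnected region.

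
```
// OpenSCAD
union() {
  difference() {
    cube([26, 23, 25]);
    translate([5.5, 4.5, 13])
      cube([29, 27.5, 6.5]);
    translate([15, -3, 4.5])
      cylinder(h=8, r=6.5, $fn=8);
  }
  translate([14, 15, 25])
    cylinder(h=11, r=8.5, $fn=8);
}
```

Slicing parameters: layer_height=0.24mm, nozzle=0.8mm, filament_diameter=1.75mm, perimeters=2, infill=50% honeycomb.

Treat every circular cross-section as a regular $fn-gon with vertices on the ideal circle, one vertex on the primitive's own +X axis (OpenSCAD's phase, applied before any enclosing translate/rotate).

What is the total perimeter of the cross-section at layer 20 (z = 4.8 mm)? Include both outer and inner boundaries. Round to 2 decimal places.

100.89 mm

At z = 4.8 mm: the cube is present — its section is the full 26×23 rectangle (perimeter 98.00 mm); the cube at (5.5, 4.5) is not intersected at this z (z outside [13, 19.5]); the r=6.5 cylinder at (15, -3) contributes a regular 8-gon of circumradius 6.5 (perimeter = 2·8·6.500·sin(180°/8) = 39.80 mm); Subtracting the remaining from the first: starting from the 26×23 cube, the r=6.5 cylinder at (15, -3) partially overlaps it — only the 24.48 mm² overlap (of its 119.50 mm²) is removed, clipping the outline — boundary = 100.89 mm; the cylinder at (14, 15) does not reach this height (z outside [25, 36]); Combining (union): only the result so far is present, so the union is just that shape — boundary = 100.89 mm. Overall, the cross-section is a single solid region. Total boundary length (outer) = 100.89 mm.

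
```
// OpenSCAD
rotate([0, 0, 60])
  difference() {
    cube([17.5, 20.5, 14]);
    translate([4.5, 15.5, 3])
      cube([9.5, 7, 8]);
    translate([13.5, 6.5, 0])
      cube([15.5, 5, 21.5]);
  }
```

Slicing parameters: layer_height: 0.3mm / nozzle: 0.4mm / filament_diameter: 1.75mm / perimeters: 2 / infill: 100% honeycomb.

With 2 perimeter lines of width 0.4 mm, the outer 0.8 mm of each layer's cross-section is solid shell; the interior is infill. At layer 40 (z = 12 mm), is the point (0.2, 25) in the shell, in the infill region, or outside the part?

At z = 12 mm: the cube (footprint 17.5×20.5) is included at this height; the cube at (4.5, 15.5) is absent (z outside [3, 11]); the cube at (13.5, 6.5) is present — its section is the full 15.5×5 rectangle; Taking the first minus the rest: starting from the 17.5×20.5 cube, the 15.5×5 cube at (13.5, 6.5) partially overlaps it — only the 20.00 mm² overlap (of its 77.50 mm²) is removed, clipping the outline — 1 connected region; (rotated 60° about Z; rotation is an isometry so areas/perimeters/island counts are preserved). Overall, the cross-section is a single solid region. Undo the 60° rotation: the query point maps to (21.751, 12.327) in the un-rotated model frame. The nearest boundary edge runs (17.50, 20.50)→(17.50, 11.50); distance from the point to it = 4.25 mm. The point is not inside any of the regions above, so it lies outside the cross-section (4.25 mm from the nearest boundary).

outside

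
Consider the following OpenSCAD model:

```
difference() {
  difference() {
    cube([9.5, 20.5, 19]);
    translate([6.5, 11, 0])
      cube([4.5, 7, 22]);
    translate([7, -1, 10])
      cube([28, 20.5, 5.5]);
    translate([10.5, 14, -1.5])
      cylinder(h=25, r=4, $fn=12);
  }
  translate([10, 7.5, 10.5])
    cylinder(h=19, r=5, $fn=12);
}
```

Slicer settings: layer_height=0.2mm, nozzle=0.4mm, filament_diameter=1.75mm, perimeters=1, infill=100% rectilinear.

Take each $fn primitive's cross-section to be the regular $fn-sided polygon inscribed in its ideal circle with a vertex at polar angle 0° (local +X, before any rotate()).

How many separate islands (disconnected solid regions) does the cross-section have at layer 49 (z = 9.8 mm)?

1

At z = 9.8 mm: the cube (footprint 9.5×20.5) is included at this height; the cube at (6.5, 11) is present — its section is the full 4.5×7 rectangle; the cube at (7, -1) does not reach this height (z outside [10, 15.5]); the r=4 cylinder at (10.5, 14) contributes a regular 12-gon of circumradius 4; After the difference (first − rest): starting from the 9.5×20.5 cube, the 4.5×7 cube at (6.5, 11) partially overlaps it — only the 21.00 mm² overlap (of its 31.50 mm²) is removed, clipping the outline; the r=4 cylinder at (10.5, 14) partially overlaps it — only the 0.71 mm² overlap (of its 48.00 mm²) is removed, clipping the outline — 1 connected region; the cylinder at (10, 7.5) is absent (z outside [10.5, 29.5]); Subtracting the remaining from the first: none of the subtracted shapes is present at this height, so that combined region is unchanged — 1 connected region. Overall, the cross-section is a single solid region. Island count = 1.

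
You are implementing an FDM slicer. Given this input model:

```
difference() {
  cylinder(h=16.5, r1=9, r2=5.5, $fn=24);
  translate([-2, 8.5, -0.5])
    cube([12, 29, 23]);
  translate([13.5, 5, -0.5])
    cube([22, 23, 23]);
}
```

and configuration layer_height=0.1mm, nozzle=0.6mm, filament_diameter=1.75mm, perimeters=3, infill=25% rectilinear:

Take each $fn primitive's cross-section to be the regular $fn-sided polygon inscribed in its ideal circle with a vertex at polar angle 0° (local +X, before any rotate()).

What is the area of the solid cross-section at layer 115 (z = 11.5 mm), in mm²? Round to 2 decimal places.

133.68 mm²

At z = 11.5 mm: the cone contributes a regular 24-gon of circumradius 6.561 (interpolated between r1=9 and r2=5.5 at t=0.697) (area = (24/2)·6.561²·sin(360°/24) = 133.68 mm²); the cube at (-2, 8.5) is present — its section is the full 12×29 rectangle (area 348.00 mm²); the 22×23 cube at (13.5, 5) contributes its full rectangle (area 506.00 mm²); Taking the first minus the rest: starting from the cone (133.68 mm²), the 12×29 cube at (-2, 8.5) misses the remaining region (no effect); the 22×23 cube at (13.5, 5) misses the remaining region (no effect) — area = 133.68 mm². Overall, the cross-section is a single solid region. Net area = 133.68 mm².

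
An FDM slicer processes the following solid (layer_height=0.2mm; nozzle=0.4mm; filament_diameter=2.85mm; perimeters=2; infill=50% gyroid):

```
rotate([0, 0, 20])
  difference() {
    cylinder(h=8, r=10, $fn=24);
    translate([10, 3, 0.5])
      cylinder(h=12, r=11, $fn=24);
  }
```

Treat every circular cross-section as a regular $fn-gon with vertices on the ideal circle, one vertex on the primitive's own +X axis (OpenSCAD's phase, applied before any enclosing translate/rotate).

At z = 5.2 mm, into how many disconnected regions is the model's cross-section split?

1

At z = 5.2 mm: the r=10 cylinder contributes a regular 24-gon of circumradius 10; the cylinder at (10, 3): section is a regular 24-gon, circumradius r=11; Taking the first minus the rest: starting from the r=10 cylinder, the r=11 cylinder at (10, 3) partially overlaps it — only the 133.54 mm² overlap (of its 375.81 mm²) is removed, clipping the outline — 1 connected region; (whole slice rotated 20° about Z — lengths, areas and connectivity unchanged). The result has 1 disconnected region.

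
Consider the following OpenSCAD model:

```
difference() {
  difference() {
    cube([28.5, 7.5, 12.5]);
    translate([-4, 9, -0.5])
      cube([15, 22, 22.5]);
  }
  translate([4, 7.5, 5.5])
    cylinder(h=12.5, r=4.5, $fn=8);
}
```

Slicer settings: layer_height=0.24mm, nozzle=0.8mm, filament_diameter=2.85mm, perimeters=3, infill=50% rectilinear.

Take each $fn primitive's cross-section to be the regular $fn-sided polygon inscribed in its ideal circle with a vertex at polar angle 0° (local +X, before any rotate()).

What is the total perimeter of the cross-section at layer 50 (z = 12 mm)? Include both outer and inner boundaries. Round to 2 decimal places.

At z = 12 mm: the 28.5×7.5 cube contributes its full rectangle (perimeter 72.00 mm); the 15×22 cube at (-4, 9) contributes its full rectangle (perimeter 74.00 mm); Subtracting the remaining from the first: starting from the 28.5×7.5 cube, the 15×22 cube at (-4, 9) misses the remaining region (no effect) — boundary = 72.00 mm; the cylinder at (4, 7.5): section is a regular 8-gon, circumradius r=4.5 (perimeter = 2·8·4.500·sin(180°/8) = 27.55 mm); After the difference (first − rest): starting from that combined region, the r=4.5 cylinder at (4, 7.5) partially overlaps it — only the 28.34 mm² overlap (of its 57.28 mm²) is removed, clipping the outline — boundary = 74.76 mm. Overall, the cross-section is a single solid region. Total boundary length (outer) = 74.76 mm.

74.76 mm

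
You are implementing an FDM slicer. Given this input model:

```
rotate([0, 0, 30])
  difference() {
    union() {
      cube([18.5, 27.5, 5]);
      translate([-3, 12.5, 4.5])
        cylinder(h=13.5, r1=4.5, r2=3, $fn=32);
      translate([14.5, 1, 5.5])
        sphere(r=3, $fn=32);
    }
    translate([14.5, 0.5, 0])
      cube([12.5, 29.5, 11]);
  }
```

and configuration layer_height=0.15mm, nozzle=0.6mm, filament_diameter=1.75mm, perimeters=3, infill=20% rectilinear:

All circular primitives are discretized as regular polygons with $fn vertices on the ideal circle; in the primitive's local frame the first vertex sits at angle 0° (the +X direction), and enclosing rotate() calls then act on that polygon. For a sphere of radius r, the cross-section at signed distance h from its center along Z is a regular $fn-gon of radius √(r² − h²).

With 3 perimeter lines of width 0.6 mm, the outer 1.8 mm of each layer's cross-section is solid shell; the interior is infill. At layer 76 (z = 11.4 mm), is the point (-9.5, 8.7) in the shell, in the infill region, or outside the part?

infill

At z = 11.4 mm: the cube is not intersected at this z (z outside [0, 5]); the cone at (-3, 12.5) (r1=4.5→r2=3) has section circumradius 3.733 here — a regular 32-gon; the sphere at (14.5, 1) does not reach this height (|z−center|=5.900 > r=3); Merging all regions: only the cone at (-3, 12.5) is present, so the union is just that shape — 1 connected region; the cube at (14.5, 0.5) does not reach this height (z outside [0, 11]); Taking the first minus the rest: none of the subtracted shapes is present at this height, so that combined region is unchanged — 1 connected region; (whole slice rotated 30° about Z — lengths, areas and connectivity unchanged). Overall, the cross-section is a single solid region. Undo the 30° rotation: the query point maps to (-3.877, 12.284) in the un-rotated model frame. The nearest boundary edge runs (-6.66, 11.77)→(-6.45, 11.07); distance from the point to it = 2.81 mm. The point is inside the cross-section and 2.81 mm from the nearest boundary — more than the 1.8 mm shell width (3 × 0.6), so it's in the infill interior.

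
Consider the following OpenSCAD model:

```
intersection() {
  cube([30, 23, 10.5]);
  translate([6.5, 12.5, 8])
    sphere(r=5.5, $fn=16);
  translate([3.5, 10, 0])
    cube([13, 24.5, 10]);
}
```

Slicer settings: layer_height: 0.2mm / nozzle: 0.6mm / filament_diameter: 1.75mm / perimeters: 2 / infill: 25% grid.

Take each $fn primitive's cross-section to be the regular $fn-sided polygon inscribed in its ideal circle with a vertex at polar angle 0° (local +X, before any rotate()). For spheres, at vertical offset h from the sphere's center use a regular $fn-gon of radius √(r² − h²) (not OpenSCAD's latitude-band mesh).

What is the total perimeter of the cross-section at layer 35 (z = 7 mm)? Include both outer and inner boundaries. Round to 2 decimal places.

At z = 7 mm: the 30×23 cube contributes its full rectangle (perimeter 106.00 mm); the r=5.5 sphere at (6.5, 12.5) contributes a regular 16-gon of circumradius √(5.5²−1²) = 5.408 (perimeter = 2·16·5.408·sin(180°/16) = 33.76 mm); the cube at (3.5, 10) (footprint 13×24.5) is included at this height (perimeter 75.00 mm); Taking the intersection: the r=5.5 sphere at (6.5, 12.5) lies inside the 30×23 cube, so the common part is the r=5.5 sphere at (6.5, 12.5) itself; the 13×24.5 cube at (3.5, 10) partially overlaps the running intersection; clipping to the common part keeps 57.87 mm² — boundary = 28.88 mm. Overall, the cross-section is a single solid region. Total boundary length (outer) = 28.88 mm.

28.88 mm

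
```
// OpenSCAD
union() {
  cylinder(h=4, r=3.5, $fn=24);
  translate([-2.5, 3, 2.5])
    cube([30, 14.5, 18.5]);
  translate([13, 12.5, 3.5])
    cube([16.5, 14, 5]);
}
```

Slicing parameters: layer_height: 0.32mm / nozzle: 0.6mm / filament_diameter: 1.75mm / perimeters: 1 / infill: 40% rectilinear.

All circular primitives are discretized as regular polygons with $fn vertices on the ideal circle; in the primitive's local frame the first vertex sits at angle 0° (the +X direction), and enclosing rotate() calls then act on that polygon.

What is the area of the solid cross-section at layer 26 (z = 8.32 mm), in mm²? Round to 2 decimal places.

593.50 mm²

At z = 8.32 mm: the cylinder does not reach this height (z outside [0, 4]); the cube at (-2.5, 3) (footprint 30×14.5) is included at this height (area 435.00 mm²); the 16.5×14 cube at (13, 12.5) contributes its full rectangle (area 231.00 mm²); Merging all regions: the regions partially overlap — summed areas 666.00 mm² minus the doubly-counted overlap 72.50 mm² gives 593.50 mm² — area = 593.50 mm². Overall, the cross-section is a single solid region. Net area = 593.50 mm².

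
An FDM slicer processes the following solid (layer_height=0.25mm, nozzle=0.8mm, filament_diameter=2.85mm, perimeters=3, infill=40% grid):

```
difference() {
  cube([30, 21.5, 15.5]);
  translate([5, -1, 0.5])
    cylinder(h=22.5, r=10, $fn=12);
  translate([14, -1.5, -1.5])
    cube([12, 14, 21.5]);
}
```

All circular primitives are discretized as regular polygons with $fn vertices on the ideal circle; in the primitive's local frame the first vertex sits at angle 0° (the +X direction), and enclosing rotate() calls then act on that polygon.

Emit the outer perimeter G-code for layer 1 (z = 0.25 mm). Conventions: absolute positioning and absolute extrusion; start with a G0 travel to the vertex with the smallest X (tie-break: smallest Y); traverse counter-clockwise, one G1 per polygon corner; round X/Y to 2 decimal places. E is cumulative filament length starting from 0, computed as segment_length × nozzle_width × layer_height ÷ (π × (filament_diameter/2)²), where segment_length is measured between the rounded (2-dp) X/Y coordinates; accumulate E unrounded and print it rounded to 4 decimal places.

At z = 0.25 mm: the 30×21.5 cube contributes its full rectangle; the cylinder at (5, -1) is absent (z outside [0.5, 23]); the 12×14 cube at (14, -1.5) contributes its full rectangle; After the difference (first − rest): starting from the 30×21.5 cube, the 12×14 cube at (14, -1.5) partially overlaps it — only the 150.00 mm² overlap (of its 168.00 mm²) is removed, clipping the outline — 1 connected region. The outline is a single polygon with 8 vertices. Extrusion per mm of travel: 0.8 × 0.25 / (π × 1.425²) = 0.031351. Accumulating E over each segment gives final E = 4.0129.

G0 X0.00 Y0.00 Z0.25
G1 X14.00 Y0.00 E0.4389
G1 X14.00 Y12.50 E0.8308
G1 X26.00 Y12.50 E1.2070
G1 X26.00 Y0.00 E1.5989
G1 X30.00 Y0.00 E1.7243
G1 X30.00 Y21.50 E2.3983
G1 X0.00 Y21.50 E3.3389
G1 X0.00 Y0.00 E4.0129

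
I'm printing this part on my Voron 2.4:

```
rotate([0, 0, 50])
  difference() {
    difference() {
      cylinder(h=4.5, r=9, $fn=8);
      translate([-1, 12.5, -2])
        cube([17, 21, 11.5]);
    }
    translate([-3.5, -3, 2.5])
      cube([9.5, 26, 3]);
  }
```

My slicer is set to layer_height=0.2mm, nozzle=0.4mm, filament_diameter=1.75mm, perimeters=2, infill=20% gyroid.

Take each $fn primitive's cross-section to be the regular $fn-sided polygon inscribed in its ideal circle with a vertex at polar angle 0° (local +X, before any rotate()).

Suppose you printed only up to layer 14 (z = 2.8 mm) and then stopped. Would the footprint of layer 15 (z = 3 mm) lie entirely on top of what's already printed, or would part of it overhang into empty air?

entirely on top

Compare the two slices. At z = 2.8: the r=9 cylinder gives a regular 8-gon of circumradius 9 (constant along its height) (area = (8/2)·9.000²·sin(360°/8) = 229.10 mm²); the cube at (-1, 12.5) (footprint 17×21) is included at this height (area 357.00 mm²); After the difference (first − rest): starting from the r=9 cylinder (229.10 mm²), the 17×21 cube at (-1, 12.5) misses the remaining region (no effect) — area = 229.10 mm²; the cube at (-3.5, -3) is present — its section is the full 9.5×26 rectangle (area 247.00 mm²); Taking the first minus the rest: starting from the result so far (229.10 mm²), the 9.5×26 cube at (-3.5, -3) partially overlaps it — only the 104.01 mm² overlap (of its 247.00 mm²) is removed, clipping the outline — area = 125.10 mm²; (whole slice rotated 50° about Z — lengths, areas and connectivity unchanged). At z = 3: the r=9 cylinder gives a regular 8-gon of circumradius 9 (constant along its height) (area = (8/2)·9.000²·sin(360°/8) = 229.10 mm²); the cube at (-1, 12.5) (footprint 17×21) is included at this height (area 357.00 mm²); Taking the first minus the rest: starting from the r=9 cylinder (229.10 mm²), the 17×21 cube at (-1, 12.5) misses the remaining region (no effect) — area = 229.10 mm²; the 9.5×26 cube at (-3.5, -3) contributes its full rectangle (area 247.00 mm²); Subtracting the remaining from the first: starting from the result so far (229.10 mm²), the 9.5×26 cube at (-3.5, -3) partially overlaps it — only the 104.01 mm² overlap (of its 247.00 mm²) is removed, clipping the outline — area = 125.10 mm²; (rotated 50° about Z; rotation is an isometry so areas/perimeters/island counts are preserved). Checking containment: the cross-section at z = 3 is a subset of the cross-section at z = 2.8.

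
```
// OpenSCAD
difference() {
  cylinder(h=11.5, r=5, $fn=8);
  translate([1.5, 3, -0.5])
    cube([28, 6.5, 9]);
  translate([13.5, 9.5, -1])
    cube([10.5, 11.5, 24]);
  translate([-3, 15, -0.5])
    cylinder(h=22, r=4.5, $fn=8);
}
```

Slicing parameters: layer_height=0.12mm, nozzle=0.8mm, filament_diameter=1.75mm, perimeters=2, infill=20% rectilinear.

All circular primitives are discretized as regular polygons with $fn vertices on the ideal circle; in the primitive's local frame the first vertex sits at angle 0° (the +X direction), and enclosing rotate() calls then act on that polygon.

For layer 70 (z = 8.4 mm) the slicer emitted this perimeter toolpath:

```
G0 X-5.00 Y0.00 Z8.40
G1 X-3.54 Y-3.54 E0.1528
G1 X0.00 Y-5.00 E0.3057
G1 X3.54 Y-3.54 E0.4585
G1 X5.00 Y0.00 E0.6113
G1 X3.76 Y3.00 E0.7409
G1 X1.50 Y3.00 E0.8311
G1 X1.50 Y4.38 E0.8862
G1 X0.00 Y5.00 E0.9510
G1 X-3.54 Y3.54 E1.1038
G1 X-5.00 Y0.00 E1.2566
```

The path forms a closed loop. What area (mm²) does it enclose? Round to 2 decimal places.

68.78 mm²

Apply the shoelace formula to the sequence of (X, Y) vertices; enclosed area = 68.78 mm².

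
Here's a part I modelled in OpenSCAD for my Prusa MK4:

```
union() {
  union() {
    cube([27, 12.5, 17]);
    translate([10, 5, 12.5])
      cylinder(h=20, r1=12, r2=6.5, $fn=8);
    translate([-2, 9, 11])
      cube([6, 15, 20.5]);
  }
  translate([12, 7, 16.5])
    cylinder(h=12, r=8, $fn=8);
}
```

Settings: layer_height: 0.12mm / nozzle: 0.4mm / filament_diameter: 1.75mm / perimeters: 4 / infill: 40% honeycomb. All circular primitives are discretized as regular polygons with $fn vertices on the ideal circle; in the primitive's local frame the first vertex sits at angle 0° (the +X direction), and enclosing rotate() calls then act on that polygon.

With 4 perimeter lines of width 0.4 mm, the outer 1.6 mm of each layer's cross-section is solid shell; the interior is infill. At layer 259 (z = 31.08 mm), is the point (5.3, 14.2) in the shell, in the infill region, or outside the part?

At z = 31.08 mm: the cube is absent (z outside [0, 17]); the cone at (10, 5) (r1=12→r2=6.5) has section circumradius 6.891 here — a regular 8-gon; the cube at (-2, 9) is present — its section is the full 6×15 rectangle; Combining (union): the 2 present regions are separate (no shared area or edge), so areas and boundary lengths simply add and each stays a separate island — 2 connected regions; the cylinder at (12, 7) is not intersected at this z (z outside [16.5, 28.5]); Combining (union): only the result so far is present, so the union is just that shape — 2 connected regions. Overall, the cross-section has 2 separate islands. The nearest boundary edge runs (4.00, 24.00)→(4.00, 9.00); distance from the point to it = 1.30 mm. The point is not inside any of the regions above, so it lies outside the cross-section (1.30 mm from the nearest boundary).

outside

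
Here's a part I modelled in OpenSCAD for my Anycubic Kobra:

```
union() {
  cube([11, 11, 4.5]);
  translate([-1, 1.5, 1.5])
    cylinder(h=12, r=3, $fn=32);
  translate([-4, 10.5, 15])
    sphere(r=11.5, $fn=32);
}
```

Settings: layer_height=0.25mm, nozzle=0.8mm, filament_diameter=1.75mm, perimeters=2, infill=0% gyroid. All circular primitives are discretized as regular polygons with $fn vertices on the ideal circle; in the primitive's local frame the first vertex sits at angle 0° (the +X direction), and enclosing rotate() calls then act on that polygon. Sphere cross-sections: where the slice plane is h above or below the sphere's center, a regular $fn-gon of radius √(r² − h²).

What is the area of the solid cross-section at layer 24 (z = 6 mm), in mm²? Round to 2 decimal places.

At z = 6 mm: the cube is absent (z outside [0, 4.5]); the r=3 cylinder at (-1, 1.5) gives a regular 32-gon of circumradius 3 (constant along its height) (area = (32/2)·3.000²·sin(360°/32) = 28.09 mm²); the sphere at (-4, 10.5): section is a regular 32-gon, circumradius = √(r²−h²) = √(11.5²−9²) = 7.159 (area = (32/2)·7.159²·sin(360°/32) = 159.97 mm²); Taking the union: the regions partially overlap — summed areas 188.07 mm² minus the doubly-counted overlap 1.37 mm² gives 186.69 mm² — area = 186.69 mm². Overall, the cross-section is a single solid region. Net area = 186.69 mm².

186.69 mm²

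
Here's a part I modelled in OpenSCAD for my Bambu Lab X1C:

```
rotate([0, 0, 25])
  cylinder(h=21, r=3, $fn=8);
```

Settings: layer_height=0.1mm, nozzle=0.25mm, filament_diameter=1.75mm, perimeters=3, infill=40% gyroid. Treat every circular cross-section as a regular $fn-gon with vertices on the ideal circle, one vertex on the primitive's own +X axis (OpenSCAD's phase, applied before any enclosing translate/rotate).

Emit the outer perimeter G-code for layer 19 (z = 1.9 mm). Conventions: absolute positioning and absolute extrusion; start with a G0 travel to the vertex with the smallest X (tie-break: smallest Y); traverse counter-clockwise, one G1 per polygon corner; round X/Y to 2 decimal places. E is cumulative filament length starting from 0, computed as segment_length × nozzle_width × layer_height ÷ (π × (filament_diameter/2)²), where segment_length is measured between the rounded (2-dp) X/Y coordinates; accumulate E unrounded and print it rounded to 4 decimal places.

G0 X-2.82 Y1.03 Z1.90
G1 X-2.72 Y-1.27 E0.0239
G1 X-1.03 Y-2.82 E0.0478
G1 X1.27 Y-2.72 E0.0717
G1 X2.82 Y-1.03 E0.0955
G1 X2.72 Y1.27 E0.1195
G1 X1.03 Y2.82 E0.1433
G1 X-1.27 Y2.72 E0.1672
G1 X-2.82 Y1.03 E0.1911

At z = 1.9 mm: the cylinder: section is a regular 8-gon, circumradius r=3; (whole slice rotated 25° about Z — lengths, areas and connectivity unchanged). The outline is a single polygon with 8 vertices. Extrusion per mm of travel: 0.25 × 0.1 / (π × 0.875²) = 0.010394. Accumulating E over each segment gives final E = 0.1911.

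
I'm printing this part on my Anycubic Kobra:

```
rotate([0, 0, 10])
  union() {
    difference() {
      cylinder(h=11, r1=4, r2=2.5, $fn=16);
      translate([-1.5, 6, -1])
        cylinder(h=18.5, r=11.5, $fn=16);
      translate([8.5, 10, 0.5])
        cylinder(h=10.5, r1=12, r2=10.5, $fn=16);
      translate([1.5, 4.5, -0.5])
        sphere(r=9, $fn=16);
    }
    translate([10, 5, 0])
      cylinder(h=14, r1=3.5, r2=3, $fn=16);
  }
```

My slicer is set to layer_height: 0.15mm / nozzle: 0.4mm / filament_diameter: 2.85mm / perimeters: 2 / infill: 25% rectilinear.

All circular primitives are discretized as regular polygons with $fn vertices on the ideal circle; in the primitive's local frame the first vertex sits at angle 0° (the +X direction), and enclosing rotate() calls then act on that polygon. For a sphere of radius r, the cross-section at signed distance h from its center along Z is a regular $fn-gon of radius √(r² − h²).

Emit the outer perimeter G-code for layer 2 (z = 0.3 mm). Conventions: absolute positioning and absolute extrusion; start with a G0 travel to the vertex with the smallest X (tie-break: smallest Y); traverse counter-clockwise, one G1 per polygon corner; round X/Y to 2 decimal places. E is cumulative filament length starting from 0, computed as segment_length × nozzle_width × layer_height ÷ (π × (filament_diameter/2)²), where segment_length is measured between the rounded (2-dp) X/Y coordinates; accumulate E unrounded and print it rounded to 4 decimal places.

G0 X5.54 Y6.05 Z0.30
G1 X6.04 Y4.79 E0.0127
G1 X6.98 Y3.80 E0.0256
G1 X8.22 Y3.25 E0.0383
G1 X9.59 Y3.22 E0.0512
G1 X10.85 Y3.72 E0.0640
G1 X11.84 Y4.66 E0.0768
G1 X12.39 Y5.91 E0.0897
G1 X12.42 Y7.27 E0.1025
G1 X11.92 Y8.54 E0.1153
G1 X10.98 Y9.52 E0.1281
G1 X9.74 Y10.07 E0.1408
G1 X8.37 Y10.10 E0.1537
G1 X7.11 Y9.60 E0.1665
G1 X6.12 Y8.66 E0.1793
G1 X5.57 Y7.42 E0.1921
G1 X5.54 Y6.05 E0.2050

At z = 0.3 mm: the cone: at t=0.027 of its height the radius interpolates to r₁+(r₂−r₁)t = 3.959, giving a regular 16-gon of that circumradius; the cylinder at (-1.5, 6): section is a regular 16-gon, circumradius r=11.5; the cone at (8.5, 10) is absent (z outside [0.5, 11]); the sphere at (1.5, 4.5): section is a regular 16-gon, circumradius = √(r²−h²) = √(9²−0.8²) = 8.964; After the difference (first − rest): starting from the cone, the r=11.5 cylinder at (-1.5, 6) covers all of what remains (removes everything); the r=9 sphere at (1.5, 4.5) misses the remaining region (no effect) — nothing remains; the cone at (10, 5) (r1=3.5→r2=3) has section circumradius 3.489 here — a regular 16-gon; Taking the union: only the cone at (10, 5) is present, so the union is just that shape — 1 connected region; (whole slice rotated 10° about Z — lengths, areas and connectivity unchanged). The outline is a single polygon with 16 vertices. Extrusion per mm of travel: 0.4 × 0.15 / (π × 1.425²) = 0.009405. Accumulating E over each segment gives final E = 0.2050.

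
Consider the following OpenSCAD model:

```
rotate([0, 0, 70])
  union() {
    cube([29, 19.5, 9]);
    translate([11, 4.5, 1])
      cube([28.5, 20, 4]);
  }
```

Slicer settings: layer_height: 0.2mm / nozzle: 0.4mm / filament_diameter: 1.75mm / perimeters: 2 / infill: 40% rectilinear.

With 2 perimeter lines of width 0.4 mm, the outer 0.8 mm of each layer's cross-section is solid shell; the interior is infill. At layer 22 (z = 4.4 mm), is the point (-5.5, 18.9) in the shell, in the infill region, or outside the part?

At z = 4.4 mm: the cube (footprint 29×19.5) is included at this height; the 28.5×20 cube at (11, 4.5) contributes its full rectangle; Merging all regions: the regions partially overlap (shared area 270.00 mm²), so overlapping operands fuse into one piece — 1 connected region; (whole slice rotated 70° about Z — lengths, areas and connectivity unchanged). Overall, the cross-section is a single solid region. Undo the 70° rotation: the query point maps to (15.879, 11.632) in the un-rotated model frame. The nearest boundary edge runs (0.00, 19.50)→(11.00, 19.50); distance from the point to it = 9.26 mm. The point is inside the cross-section and 9.26 mm from the nearest boundary — more than the 0.8 mm shell width (2 × 0.4), so it's in the infill interior.

infill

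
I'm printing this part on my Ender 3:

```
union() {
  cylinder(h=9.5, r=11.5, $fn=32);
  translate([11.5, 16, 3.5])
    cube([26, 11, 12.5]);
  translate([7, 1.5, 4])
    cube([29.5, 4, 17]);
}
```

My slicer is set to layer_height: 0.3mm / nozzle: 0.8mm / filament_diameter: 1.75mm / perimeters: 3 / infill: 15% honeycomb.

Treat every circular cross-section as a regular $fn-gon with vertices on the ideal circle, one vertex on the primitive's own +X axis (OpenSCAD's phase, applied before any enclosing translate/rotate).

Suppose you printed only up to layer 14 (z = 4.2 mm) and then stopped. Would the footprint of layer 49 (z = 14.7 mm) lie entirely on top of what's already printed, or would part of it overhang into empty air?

Compare the two slices. At z = 4.2: the cylinder: section is a regular 32-gon, circumradius r=11.5 (area = (32/2)·11.500²·sin(360°/32) = 412.81 mm²); the 26×11 cube at (11.5, 16) contributes its full rectangle (area 286.00 mm²); the cube at (7, 1.5) is present — its section is the full 29.5×4 rectangle (area 118.00 mm²); Combining (union): the regions partially overlap — summed areas 816.81 mm² minus the doubly-counted overlap 15.40 mm² gives 801.42 mm² — area = 801.42 mm². At z = 14.7: the cylinder does not reach this height (z outside [0, 9.5]); the cube at (11.5, 16) (footprint 26×11) is included at this height (area 286.00 mm²); the cube at (7, 1.5) (footprint 29.5×4) is included at this height (area 118.00 mm²); Combining (union): the 2 present regions are separate (no shared area or edge), so areas and boundary lengths simply add and each stays a separate island — area = 404.00 mm². Checking containment: the cross-section at z = 14.7 is a subset of the cross-section at z = 4.2.

entirely on top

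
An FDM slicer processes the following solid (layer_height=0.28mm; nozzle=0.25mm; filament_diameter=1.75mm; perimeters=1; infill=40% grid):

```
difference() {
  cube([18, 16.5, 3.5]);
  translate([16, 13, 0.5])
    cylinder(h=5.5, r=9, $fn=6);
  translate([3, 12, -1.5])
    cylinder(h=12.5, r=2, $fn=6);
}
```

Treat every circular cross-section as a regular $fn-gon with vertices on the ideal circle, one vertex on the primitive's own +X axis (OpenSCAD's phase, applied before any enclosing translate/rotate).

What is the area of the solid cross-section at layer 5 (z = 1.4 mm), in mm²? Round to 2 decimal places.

At z = 1.4 mm: the cube (footprint 18×16.5) is included at this height (area 297.00 mm²); the r=9 cylinder at (16, 13) gives a regular 6-gon of circumradius 9 (constant along its height) (area = (6/2)·9.000²·sin(360°/6) = 210.44 mm²); the cylinder at (3, 12): section is a regular 6-gon, circumradius r=2 (area = (6/2)·2.000²·sin(360°/6) = 10.39 mm²); Subtracting the remaining from the first: starting from the 18×16.5 cube (297.00 mm²), the r=9 cylinder at (16, 13) partially overlaps it — only the 103.16 mm² overlap (of its 210.44 mm²) is removed, clipping the outline; the r=2 cylinder at (3, 12) lies wholly inside it (removes its full 10.39 mm² and its 12.00 mm outline becomes a hole wall) — area = 183.44 mm². Overall, the cross-section is one region with 1 hole. Net area = 183.44 mm².

183.44 mm²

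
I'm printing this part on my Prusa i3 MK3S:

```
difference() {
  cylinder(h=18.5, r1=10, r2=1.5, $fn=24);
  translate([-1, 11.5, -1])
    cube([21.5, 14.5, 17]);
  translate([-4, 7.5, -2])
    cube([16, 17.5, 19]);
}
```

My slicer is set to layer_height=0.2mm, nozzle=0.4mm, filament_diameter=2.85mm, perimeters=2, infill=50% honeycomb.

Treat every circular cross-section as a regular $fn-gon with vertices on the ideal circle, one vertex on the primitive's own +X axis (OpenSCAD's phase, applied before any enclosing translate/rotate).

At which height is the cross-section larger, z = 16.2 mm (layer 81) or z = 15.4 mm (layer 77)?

Layer 81 (z = 16.2): the cone (r1=10→r2=1.5) has section circumradius 2.557 here — a regular 24-gon (area = (24/2)·2.557²·sin(360°/24) = 20.30 mm²); the cube at (-1, 11.5) does not reach this height (z outside [-1, 16]); the cube at (-4, 7.5) is present — its section is the full 16×17.5 rectangle (area 280.00 mm²); Taking the first minus the rest: starting from the cone (20.30 mm²), the 16×17.5 cube at (-4, 7.5) misses the remaining region (no effect) — area = 20.30 mm². So its area = 20.30 mm². Layer 77 (z = 15.4): the cone (r1=10→r2=1.5) has section circumradius 2.924 here — a regular 24-gon (area = (24/2)·2.924²·sin(360°/24) = 26.56 mm²); the cube at (-1, 11.5) is present — its section is the full 21.5×14.5 rectangle (area 311.75 mm²); the cube at (-4, 7.5) is present — its section is the full 16×17.5 rectangle (area 280.00 mm²); After the difference (first − rest): starting from the cone (26.56 mm²), the 21.5×14.5 cube at (-1, 11.5) misses the remaining region (no effect); the 16×17.5 cube at (-4, 7.5) misses the remaining region (no effect) — area = 26.56 mm². So its area = 26.56 mm². Layer 77 is larger (26.56 vs 20.30 mm²).

layer 77 (z = 15.4 mm)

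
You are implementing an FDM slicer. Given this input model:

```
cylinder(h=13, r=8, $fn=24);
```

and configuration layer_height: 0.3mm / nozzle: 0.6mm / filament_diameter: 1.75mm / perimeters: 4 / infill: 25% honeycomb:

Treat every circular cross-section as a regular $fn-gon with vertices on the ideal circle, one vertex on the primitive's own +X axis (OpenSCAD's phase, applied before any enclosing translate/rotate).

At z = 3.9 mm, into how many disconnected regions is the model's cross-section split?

1

At z = 3.9 mm: the r=8 cylinder contributes a regular 24-gon of circumradius 8. The result has 1 disconnected region.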